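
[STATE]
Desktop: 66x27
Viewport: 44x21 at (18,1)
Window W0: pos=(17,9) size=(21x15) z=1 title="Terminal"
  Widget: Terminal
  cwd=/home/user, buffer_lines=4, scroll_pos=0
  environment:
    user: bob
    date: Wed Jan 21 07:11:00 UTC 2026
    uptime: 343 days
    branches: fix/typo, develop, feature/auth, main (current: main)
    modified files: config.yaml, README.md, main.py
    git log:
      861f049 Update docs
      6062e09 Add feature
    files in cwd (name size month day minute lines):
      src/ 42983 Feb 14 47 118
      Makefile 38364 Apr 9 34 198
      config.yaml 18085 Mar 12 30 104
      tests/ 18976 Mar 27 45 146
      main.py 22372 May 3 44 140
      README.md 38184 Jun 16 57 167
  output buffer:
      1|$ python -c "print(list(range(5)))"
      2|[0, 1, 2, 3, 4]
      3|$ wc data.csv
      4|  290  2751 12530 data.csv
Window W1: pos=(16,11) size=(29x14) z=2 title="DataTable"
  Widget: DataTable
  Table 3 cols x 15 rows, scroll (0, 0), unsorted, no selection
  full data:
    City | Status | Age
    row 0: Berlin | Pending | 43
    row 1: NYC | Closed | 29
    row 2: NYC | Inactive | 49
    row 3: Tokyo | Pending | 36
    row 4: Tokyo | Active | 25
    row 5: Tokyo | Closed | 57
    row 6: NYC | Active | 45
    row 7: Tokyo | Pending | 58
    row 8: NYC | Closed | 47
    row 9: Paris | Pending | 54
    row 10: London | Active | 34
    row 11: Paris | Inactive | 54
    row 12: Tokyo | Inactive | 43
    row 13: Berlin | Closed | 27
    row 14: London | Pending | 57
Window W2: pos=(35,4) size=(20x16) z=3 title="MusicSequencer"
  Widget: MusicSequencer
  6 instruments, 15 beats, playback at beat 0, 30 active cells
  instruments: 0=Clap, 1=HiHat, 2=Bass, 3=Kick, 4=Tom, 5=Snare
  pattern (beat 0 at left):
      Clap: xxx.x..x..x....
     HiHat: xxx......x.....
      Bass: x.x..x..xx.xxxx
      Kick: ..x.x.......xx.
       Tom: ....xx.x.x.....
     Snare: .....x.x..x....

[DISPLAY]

                                            
                                            
                                            
                 ┏━━━━━━━━━━━━━━━━━━┓       
                 ┃ MusicSequencer   ┃       
                 ┠──────────────────┨       
                 ┃      ▼12345678901┃       
                 ┃  Clap███·█··█··█·┃       
━━━━━━━━━━━━━━━━━┃ HiHat███······█··┃       
 Terminal        ┃  Bass█·█··█··██·█┃       
━━━━━━━━━━━━━━━━━┃  Kick··█·█·······┃       
DataTable        ┃   Tom····██·█·█··┃       
─────────────────┃ Snare·····█·█··█·┃       
ity  │Status  │Ag┃                  ┃       
─────┼────────┼──┃                  ┃       
erlin│Pending │43┃                  ┃       
YC   │Closed  │29┃                  ┃       
YC   │Inactive│49┃                  ┃       
okyo │Pending │36┗━━━━━━━━━━━━━━━━━━┛       
okyo │Active  │25         ┃                 
okyo │Closed  │57         ┃                 


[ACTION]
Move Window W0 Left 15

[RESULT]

                                            
                                            
                                            
                 ┏━━━━━━━━━━━━━━━━━━┓       
                 ┃ MusicSequencer   ┃       
                 ┠──────────────────┨       
                 ┃      ▼12345678901┃       
                 ┃  Clap███·█··█··█·┃       
━━━━┓            ┃ HiHat███······█··┃       
    ┃            ┃  Bass█·█··█··██·█┃       
━━━━━━━━━━━━━━━━━┃  Kick··█·█·······┃       
DataTable        ┃   Tom····██·█·█··┃       
─────────────────┃ Snare·····█·█··█·┃       
ity  │Status  │Ag┃                  ┃       
─────┼────────┼──┃                  ┃       
erlin│Pending │43┃                  ┃       
YC   │Closed  │29┃                  ┃       
YC   │Inactive│49┃                  ┃       
okyo │Pending │36┗━━━━━━━━━━━━━━━━━━┛       
okyo │Active  │25         ┃                 
okyo │Closed  │57         ┃                 


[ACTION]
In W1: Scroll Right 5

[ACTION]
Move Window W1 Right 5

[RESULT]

                                            
                                            
                                            
                 ┏━━━━━━━━━━━━━━━━━━┓       
                 ┃ MusicSequencer   ┃       
                 ┠──────────────────┨       
                 ┃      ▼12345678901┃       
                 ┃  Clap███·█··█··█·┃       
━━━━┓            ┃ HiHat███······█··┃       
    ┃            ┃  Bass█·█··█··██·█┃       
───┏━━━━━━━━━━━━━┃  Kick··█·█·······┃       
int┃ DataTable   ┃   Tom····██·█·█··┃       
   ┠─────────────┃ Snare·····█·█··█·┃       
   ┃City  │Status┃                  ┃       
30 ┃──────┼──────┃                  ┃       
   ┃Berlin│Pendin┃                  ┃       
   ┃NYC   │Closed┃                  ┃       
   ┃NYC   │Inacti┃                  ┃       
   ┃Tokyo │Pendin┗━━━━━━━━━━━━━━━━━━┛       
   ┃Tokyo │Active  │25         ┃            
   ┃Tokyo │Closed  │57         ┃            


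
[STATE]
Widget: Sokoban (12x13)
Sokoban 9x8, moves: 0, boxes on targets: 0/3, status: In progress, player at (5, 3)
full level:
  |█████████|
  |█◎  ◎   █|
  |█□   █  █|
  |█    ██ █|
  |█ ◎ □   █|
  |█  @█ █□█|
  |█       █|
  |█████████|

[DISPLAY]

█████████   
█◎  ◎   █   
█□   █  █   
█    ██ █   
█ ◎ □   █   
█  @█ █□█   
█       █   
█████████   
Moves: 0  0/
            
            
            
            


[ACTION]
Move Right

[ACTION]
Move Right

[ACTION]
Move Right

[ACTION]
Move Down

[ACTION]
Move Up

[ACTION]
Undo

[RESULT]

█████████   
█◎  ◎   █   
█□   █  █   
█    ██ █   
█ ◎ □   █   
█   █ █□█   
█  @    █   
█████████   
Moves: 1  0/
            
            
            
            


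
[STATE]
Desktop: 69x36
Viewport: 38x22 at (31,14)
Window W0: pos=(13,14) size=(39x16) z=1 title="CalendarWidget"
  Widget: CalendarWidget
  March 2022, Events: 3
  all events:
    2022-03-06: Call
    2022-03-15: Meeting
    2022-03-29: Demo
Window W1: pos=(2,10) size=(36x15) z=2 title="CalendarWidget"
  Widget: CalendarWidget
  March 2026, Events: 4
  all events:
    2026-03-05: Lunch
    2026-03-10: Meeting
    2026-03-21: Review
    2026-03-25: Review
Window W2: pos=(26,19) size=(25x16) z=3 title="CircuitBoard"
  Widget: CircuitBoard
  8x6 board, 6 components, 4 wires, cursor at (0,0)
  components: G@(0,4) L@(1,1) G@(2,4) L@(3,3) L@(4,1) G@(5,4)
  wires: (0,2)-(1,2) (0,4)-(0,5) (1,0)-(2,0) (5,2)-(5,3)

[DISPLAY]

      ┃━━━━━━━━━━━━━┓                 
      ┃             ┃                 
      ┃─────────────┨                 
      ┃             ┃                 
      ┃             ┃                 
━━━━━━━━━━━━━━━━━━━┓┃                 
cuitBoard          ┃┃                 
───────────────────┨┃                 
 1 2 3 4 5 6 7     ┃┃                 
.]      ·       G ─┃┃                 
        │          ┃┃                 
·   L   ·          ┃┃                 
│                  ┃┃                 
·               G  ┃┃                 
                   ┃┃                 
            L      ┃┛                 
                   ┃                  
    L              ┃                  
                   ┃                  
        · ─ ·   G  ┃                  
━━━━━━━━━━━━━━━━━━━┛                  
                                      


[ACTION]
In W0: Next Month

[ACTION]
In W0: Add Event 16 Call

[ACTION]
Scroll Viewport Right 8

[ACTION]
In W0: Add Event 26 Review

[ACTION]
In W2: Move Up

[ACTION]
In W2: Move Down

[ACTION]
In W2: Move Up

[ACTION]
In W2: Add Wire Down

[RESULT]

      ┃━━━━━━━━━━━━━┓                 
      ┃             ┃                 
      ┃─────────────┨                 
      ┃             ┃                 
      ┃             ┃                 
━━━━━━━━━━━━━━━━━━━┓┃                 
cuitBoard          ┃┃                 
───────────────────┨┃                 
 1 2 3 4 5 6 7     ┃┃                 
.]      ·       G ─┃┃                 
│       │          ┃┃                 
·   L   ·          ┃┃                 
│                  ┃┃                 
·               G  ┃┃                 
                   ┃┃                 
            L      ┃┛                 
                   ┃                  
    L              ┃                  
                   ┃                  
        · ─ ·   G  ┃                  
━━━━━━━━━━━━━━━━━━━┛                  
                                      


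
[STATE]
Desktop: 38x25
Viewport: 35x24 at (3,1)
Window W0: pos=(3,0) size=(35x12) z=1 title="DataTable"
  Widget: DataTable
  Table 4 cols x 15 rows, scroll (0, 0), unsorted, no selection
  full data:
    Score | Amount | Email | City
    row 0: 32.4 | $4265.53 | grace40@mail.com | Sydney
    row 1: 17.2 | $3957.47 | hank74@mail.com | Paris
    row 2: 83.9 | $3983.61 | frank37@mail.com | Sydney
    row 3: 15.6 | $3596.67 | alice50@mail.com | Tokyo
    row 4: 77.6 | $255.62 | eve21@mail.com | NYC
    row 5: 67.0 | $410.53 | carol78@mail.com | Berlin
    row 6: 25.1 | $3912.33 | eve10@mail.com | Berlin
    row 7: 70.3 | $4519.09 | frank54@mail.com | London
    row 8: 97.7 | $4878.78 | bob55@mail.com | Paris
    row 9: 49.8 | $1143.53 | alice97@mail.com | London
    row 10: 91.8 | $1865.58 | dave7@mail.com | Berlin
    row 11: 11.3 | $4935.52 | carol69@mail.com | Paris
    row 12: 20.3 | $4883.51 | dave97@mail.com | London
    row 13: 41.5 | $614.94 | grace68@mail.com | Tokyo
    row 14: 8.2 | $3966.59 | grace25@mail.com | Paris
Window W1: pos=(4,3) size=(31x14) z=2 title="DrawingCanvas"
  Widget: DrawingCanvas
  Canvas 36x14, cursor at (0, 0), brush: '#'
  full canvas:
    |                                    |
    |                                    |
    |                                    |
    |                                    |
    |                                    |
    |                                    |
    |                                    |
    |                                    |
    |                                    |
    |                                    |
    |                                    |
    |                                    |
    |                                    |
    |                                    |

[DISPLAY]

┃ DataTable                       ┃
┠─────────────────────────────────┨
┃┏━━━━━━━━━━━━━━━━━━━━━━━━━━━━━┓│C┃
┃┃ DrawingCanvas               ┃┼─┃
┃┠─────────────────────────────┨│S┃
┃┃+                            ┃│P┃
┃┃                             ┃│S┃
┃┃                             ┃│T┃
┃┃                             ┃│N┃
┃┃                             ┃│B┃
┗┃                             ┃━━┛
 ┃                             ┃   
 ┃                             ┃   
 ┃                             ┃   
 ┃                             ┃   
 ┗━━━━━━━━━━━━━━━━━━━━━━━━━━━━━┛   
                                   
                                   
                                   
                                   
                                   
                                   
                                   
                                   


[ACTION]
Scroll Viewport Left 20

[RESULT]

   ┃ DataTable                     
   ┠───────────────────────────────
   ┃┏━━━━━━━━━━━━━━━━━━━━━━━━━━━━━┓
   ┃┃ DrawingCanvas               ┃
   ┃┠─────────────────────────────┨
   ┃┃+                            ┃
   ┃┃                             ┃
   ┃┃                             ┃
   ┃┃                             ┃
   ┃┃                             ┃
   ┗┃                             ┃
    ┃                             ┃
    ┃                             ┃
    ┃                             ┃
    ┃                             ┃
    ┗━━━━━━━━━━━━━━━━━━━━━━━━━━━━━┛
                                   
                                   
                                   
                                   
                                   
                                   
                                   
                                   


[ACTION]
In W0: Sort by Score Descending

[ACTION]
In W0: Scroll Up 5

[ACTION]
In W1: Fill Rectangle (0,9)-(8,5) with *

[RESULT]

   ┃ DataTable                     
   ┠───────────────────────────────
   ┃┏━━━━━━━━━━━━━━━━━━━━━━━━━━━━━┓
   ┃┃ DrawingCanvas               ┃
   ┃┠─────────────────────────────┨
   ┃┃+    *****                   ┃
   ┃┃     *****                   ┃
   ┃┃     *****                   ┃
   ┃┃     *****                   ┃
   ┃┃     *****                   ┃
   ┗┃     *****                   ┃
    ┃     *****                   ┃
    ┃     *****                   ┃
    ┃     *****                   ┃
    ┃                             ┃
    ┗━━━━━━━━━━━━━━━━━━━━━━━━━━━━━┛
                                   
                                   
                                   
                                   
                                   
                                   
                                   
                                   


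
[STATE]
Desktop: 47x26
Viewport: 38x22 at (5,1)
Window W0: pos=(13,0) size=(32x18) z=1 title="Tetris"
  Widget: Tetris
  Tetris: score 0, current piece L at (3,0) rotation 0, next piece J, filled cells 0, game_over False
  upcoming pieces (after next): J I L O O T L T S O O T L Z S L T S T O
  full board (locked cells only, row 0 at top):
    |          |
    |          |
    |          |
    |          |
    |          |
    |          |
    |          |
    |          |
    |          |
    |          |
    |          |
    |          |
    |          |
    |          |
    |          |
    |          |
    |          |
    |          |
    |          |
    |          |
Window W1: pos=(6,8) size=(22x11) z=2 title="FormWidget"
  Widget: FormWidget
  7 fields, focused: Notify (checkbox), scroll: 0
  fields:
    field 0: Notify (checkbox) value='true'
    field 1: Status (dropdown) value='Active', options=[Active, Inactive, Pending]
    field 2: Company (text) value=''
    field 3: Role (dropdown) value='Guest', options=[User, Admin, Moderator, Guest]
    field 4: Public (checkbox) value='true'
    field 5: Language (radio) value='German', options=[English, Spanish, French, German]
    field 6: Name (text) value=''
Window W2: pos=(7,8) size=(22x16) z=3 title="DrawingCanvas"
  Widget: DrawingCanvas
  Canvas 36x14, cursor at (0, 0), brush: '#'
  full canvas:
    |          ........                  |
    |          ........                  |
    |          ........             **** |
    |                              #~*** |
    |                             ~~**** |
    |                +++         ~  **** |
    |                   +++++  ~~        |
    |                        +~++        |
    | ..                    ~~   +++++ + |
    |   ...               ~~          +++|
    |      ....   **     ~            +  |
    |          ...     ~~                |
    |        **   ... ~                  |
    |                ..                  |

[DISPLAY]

        ┃ Tetris                      
        ┠─────────────────────────────
        ┃          │Next:             
        ┃          │█                 
        ┃          │███               
        ┃          │                  
        ┃          │                  
 ┏┏━━━━━━━━━━━━━━━━━━━━┓              
 ┃┃ DrawingCanvas      ┃e:            
 ┠┠────────────────────┨              
 ┃┃+         ........  ┃              
 ┃┃          ........  ┃              
 ┃┃          ........  ┃              
 ┃┃                    ┃              
 ┃┃                    ┃              
 ┃┃                +++ ┃              
 ┃┃                   +┃━━━━━━━━━━━━━━
 ┗┃                    ┃              
  ┃ ..                 ┃              
  ┃   ...              ┃              
  ┃      ....   **     ┃              
  ┃          ...     ~~┃              


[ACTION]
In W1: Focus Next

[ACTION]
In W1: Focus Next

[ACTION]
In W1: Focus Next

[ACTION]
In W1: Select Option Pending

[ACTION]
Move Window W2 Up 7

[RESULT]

  ┏━━━━━━━━━━━━━━━━━━━━┓              
  ┃ DrawingCanvas      ┃──────────────
  ┠────────────────────┨:             
  ┃+         ........  ┃              
  ┃          ........  ┃              
  ┃          ........  ┃              
  ┃                    ┃              
 ┏┃                    ┃              
 ┃┃                +++ ┃e:            
 ┠┃                   +┃              
 ┃┃                    ┃              
 ┃┃ ..                 ┃              
 ┃┃   ...              ┃              
 ┃┃      ....   **     ┃              
 ┃┃          ...     ~~┃              
 ┃┗━━━━━━━━━━━━━━━━━━━━┛              
 ┃  Name:       [    ]┃━━━━━━━━━━━━━━━
 ┗━━━━━━━━━━━━━━━━━━━━┛               
                                      
                                      
                                      
                                      


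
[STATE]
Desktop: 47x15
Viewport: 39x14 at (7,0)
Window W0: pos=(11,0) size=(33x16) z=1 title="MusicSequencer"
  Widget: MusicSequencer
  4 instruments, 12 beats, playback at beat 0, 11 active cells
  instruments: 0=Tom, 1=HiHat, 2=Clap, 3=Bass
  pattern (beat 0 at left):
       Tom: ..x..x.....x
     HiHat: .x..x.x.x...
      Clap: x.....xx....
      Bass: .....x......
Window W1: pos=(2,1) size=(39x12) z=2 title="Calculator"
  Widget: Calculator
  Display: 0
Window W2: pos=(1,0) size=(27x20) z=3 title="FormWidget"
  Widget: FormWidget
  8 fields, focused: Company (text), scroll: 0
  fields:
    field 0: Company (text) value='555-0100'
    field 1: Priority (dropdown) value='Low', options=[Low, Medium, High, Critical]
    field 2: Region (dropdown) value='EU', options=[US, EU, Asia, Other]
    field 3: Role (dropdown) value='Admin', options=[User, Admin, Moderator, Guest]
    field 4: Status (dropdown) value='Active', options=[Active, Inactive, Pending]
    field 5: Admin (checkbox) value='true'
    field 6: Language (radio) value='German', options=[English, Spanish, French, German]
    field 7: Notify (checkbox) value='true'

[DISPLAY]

━━━━━━━━━━━━━━━━━━━━┓━━━━━━━━━━━━━━━┓  
Widget              ┃━━━━━━━━━━━━┓  ┃  
────────────────────┨            ┃──┨  
pany:    [555-0100 ]┃────────────┨  ┃  
ority:   [Low     ▼]┃           0┃  ┃  
ion:     [EU      ▼]┃            ┃  ┃  
e:       [Admin   ▼]┃            ┃  ┃  
tus:     [Active  ▼]┃            ┃  ┃  
in:      [x]        ┃            ┃  ┃  
guage:   ( ) English┃            ┃  ┃  
ify:     [x]        ┃            ┃  ┃  
                    ┃            ┃  ┃  
                    ┃━━━━━━━━━━━━┛  ┃  
                    ┃               ┃  


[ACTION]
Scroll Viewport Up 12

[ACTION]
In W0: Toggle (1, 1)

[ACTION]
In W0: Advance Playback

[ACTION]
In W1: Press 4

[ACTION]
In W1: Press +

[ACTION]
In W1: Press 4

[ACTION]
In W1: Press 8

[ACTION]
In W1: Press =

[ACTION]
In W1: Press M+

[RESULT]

━━━━━━━━━━━━━━━━━━━━┓━━━━━━━━━━━━━━━┓  
Widget              ┃━━━━━━━━━━━━┓  ┃  
────────────────────┨            ┃──┨  
pany:    [555-0100 ]┃────────────┨  ┃  
ority:   [Low     ▼]┃          52┃  ┃  
ion:     [EU      ▼]┃            ┃  ┃  
e:       [Admin   ▼]┃            ┃  ┃  
tus:     [Active  ▼]┃            ┃  ┃  
in:      [x]        ┃            ┃  ┃  
guage:   ( ) English┃            ┃  ┃  
ify:     [x]        ┃            ┃  ┃  
                    ┃            ┃  ┃  
                    ┃━━━━━━━━━━━━┛  ┃  
                    ┃               ┃  


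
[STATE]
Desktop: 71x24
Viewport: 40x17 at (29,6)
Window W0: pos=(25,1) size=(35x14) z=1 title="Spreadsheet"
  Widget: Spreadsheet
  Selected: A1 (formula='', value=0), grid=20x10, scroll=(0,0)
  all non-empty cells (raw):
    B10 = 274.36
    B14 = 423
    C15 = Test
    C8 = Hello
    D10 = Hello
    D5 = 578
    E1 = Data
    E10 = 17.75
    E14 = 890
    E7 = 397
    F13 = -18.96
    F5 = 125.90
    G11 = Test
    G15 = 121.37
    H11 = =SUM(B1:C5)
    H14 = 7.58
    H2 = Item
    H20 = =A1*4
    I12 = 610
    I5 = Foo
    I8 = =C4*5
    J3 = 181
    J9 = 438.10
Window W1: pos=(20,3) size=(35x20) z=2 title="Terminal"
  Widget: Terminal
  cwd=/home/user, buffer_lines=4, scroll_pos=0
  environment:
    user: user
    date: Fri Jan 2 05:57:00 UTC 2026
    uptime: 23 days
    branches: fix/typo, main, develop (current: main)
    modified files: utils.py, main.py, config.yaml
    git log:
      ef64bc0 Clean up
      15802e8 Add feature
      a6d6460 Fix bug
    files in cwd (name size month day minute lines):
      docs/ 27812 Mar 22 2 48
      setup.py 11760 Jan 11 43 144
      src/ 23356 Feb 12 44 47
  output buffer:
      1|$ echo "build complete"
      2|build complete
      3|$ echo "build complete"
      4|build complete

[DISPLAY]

build complete"          ┃----┃         
mplete                   ┃    ┃         
build complete"          ┃    ┃         
mplete                   ┃    ┃         
                         ┃    ┃         
                         ┃    ┃         
                         ┃    ┃         
                         ┃    ┃         
                         ┃━━━━┛         
                         ┃              
                         ┃              
                         ┃              
                         ┃              
                         ┃              
                         ┃              
                         ┃              
━━━━━━━━━━━━━━━━━━━━━━━━━┛              


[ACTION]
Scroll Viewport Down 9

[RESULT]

mplete                   ┃    ┃         
build complete"          ┃    ┃         
mplete                   ┃    ┃         
                         ┃    ┃         
                         ┃    ┃         
                         ┃    ┃         
                         ┃    ┃         
                         ┃━━━━┛         
                         ┃              
                         ┃              
                         ┃              
                         ┃              
                         ┃              
                         ┃              
                         ┃              
━━━━━━━━━━━━━━━━━━━━━━━━━┛              
                                        


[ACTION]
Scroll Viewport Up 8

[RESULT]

                                        
━━━━━━━━━━━━━━━━━━━━━━━━━━━━━━┓         
readsheet                     ┃         
━━━━━━━━━━━━━━━━━━━━━━━━━┓────┨         
l                        ┃    ┃         
─────────────────────────┨  D ┃         
build complete"          ┃----┃         
mplete                   ┃    ┃         
build complete"          ┃    ┃         
mplete                   ┃    ┃         
                         ┃    ┃         
                         ┃    ┃         
                         ┃    ┃         
                         ┃    ┃         
                         ┃━━━━┛         
                         ┃              
                         ┃              


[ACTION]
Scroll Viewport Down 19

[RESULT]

mplete                   ┃    ┃         
build complete"          ┃    ┃         
mplete                   ┃    ┃         
                         ┃    ┃         
                         ┃    ┃         
                         ┃    ┃         
                         ┃    ┃         
                         ┃━━━━┛         
                         ┃              
                         ┃              
                         ┃              
                         ┃              
                         ┃              
                         ┃              
                         ┃              
━━━━━━━━━━━━━━━━━━━━━━━━━┛              
                                        


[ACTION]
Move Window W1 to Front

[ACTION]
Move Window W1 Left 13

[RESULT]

            ┃   0       0     ┃         
e"          ┃   0       0     ┃         
            ┃   0       0     ┃         
            ┃   0       0     ┃         
            ┃   0       0     ┃         
            ┃   0       0     ┃         
            ┃   0       0     ┃         
            ┃━━━━━━━━━━━━━━━━━┛         
            ┃                           
            ┃                           
            ┃                           
            ┃                           
            ┃                           
            ┃                           
            ┃                           
━━━━━━━━━━━━┛                           
                                        


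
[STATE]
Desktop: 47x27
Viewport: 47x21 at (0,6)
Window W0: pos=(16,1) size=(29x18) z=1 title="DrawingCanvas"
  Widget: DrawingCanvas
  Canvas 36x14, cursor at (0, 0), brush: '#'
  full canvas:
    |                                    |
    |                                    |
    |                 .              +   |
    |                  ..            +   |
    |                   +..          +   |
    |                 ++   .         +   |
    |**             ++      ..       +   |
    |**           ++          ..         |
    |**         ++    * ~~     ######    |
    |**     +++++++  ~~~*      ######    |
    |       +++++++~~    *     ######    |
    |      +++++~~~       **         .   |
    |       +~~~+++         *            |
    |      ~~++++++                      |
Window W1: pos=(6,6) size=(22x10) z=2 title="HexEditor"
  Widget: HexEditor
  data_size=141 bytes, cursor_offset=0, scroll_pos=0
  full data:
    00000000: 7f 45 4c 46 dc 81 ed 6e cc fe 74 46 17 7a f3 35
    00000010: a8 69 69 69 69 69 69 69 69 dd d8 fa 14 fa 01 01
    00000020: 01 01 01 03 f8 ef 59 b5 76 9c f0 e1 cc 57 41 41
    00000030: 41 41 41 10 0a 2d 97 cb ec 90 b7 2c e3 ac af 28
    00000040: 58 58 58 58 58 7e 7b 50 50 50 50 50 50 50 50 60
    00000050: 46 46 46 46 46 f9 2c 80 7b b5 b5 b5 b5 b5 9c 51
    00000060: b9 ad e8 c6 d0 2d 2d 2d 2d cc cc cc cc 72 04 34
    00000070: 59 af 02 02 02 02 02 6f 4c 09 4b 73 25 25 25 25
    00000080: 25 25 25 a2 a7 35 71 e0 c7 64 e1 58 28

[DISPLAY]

      ┏━━━━━━━━━━━━━━━━━━━━┓      .         ┃  
      ┃ HexEditor          ┃       ..       ┃  
      ┠────────────────────┨        +..     ┃  
      ┃00000000  7F 45 4c 4┃      ++   .    ┃  
      ┃00000010  a8 69 69 6┃    ++      ..  ┃  
      ┃00000020  01 01 01 0┃  ++          ..┃  
      ┃00000030  41 41 41 1┃++    * ~~     #┃  
      ┃00000040  58 58 58 5┃+++  ~~~*      #┃  
      ┃00000050  46 46 46 4┃+++~~    *     #┃  
      ┗━━━━━━━━━━━━━━━━━━━━┛~~~       **    ┃  
                ┃       +~~~+++         *   ┃  
                ┃      ~~++++++             ┃  
                ┗━━━━━━━━━━━━━━━━━━━━━━━━━━━┛  
                                               
                                               
                                               
                                               
                                               
                                               
                                               
                                               


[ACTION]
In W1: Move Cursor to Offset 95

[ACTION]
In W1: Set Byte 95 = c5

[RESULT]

      ┏━━━━━━━━━━━━━━━━━━━━┓      .         ┃  
      ┃ HexEditor          ┃       ..       ┃  
      ┠────────────────────┨        +..     ┃  
      ┃00000000  7f 45 4c 4┃      ++   .    ┃  
      ┃00000010  a8 69 69 6┃    ++      ..  ┃  
      ┃00000020  01 01 01 0┃  ++          ..┃  
      ┃00000030  41 41 41 1┃++    * ~~     #┃  
      ┃00000040  58 58 58 5┃+++  ~~~*      #┃  
      ┃00000050  46 46 46 4┃+++~~    *     #┃  
      ┗━━━━━━━━━━━━━━━━━━━━┛~~~       **    ┃  
                ┃       +~~~+++         *   ┃  
                ┃      ~~++++++             ┃  
                ┗━━━━━━━━━━━━━━━━━━━━━━━━━━━┛  
                                               
                                               
                                               
                                               
                                               
                                               
                                               
                                               


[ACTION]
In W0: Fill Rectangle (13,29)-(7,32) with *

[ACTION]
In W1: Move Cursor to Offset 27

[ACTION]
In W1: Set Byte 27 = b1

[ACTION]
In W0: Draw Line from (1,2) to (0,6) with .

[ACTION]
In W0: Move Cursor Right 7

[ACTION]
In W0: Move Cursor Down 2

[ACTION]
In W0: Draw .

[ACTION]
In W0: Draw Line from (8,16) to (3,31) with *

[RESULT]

      ┏━━━━━━━━━━━━━━━━━━━━┓      .         ┃  
      ┃ HexEditor          ┃       ..       ┃  
      ┠────────────────────┨        +..     ┃  
      ┃00000000  7f 45 4c 4┃      ++   . ***┃  
      ┃00000010  a8 69 69 6┃    ++    ***.  ┃  
      ┃00000020  01 01 01 0┃  ++   ***    ..┃  
      ┃00000030  41 41 41 1┃++   ** ~~     #┃  
      ┃00000040  58 58 58 5┃+++  ~~~*      #┃  
      ┃00000050  46 46 46 4┃+++~~    *     #┃  
      ┗━━━━━━━━━━━━━━━━━━━━┛~~~       **    ┃  
                ┃       +~~~+++         *   ┃  
                ┃      ~~++++++             ┃  
                ┗━━━━━━━━━━━━━━━━━━━━━━━━━━━┛  
                                               
                                               
                                               
                                               
                                               
                                               
                                               
                                               


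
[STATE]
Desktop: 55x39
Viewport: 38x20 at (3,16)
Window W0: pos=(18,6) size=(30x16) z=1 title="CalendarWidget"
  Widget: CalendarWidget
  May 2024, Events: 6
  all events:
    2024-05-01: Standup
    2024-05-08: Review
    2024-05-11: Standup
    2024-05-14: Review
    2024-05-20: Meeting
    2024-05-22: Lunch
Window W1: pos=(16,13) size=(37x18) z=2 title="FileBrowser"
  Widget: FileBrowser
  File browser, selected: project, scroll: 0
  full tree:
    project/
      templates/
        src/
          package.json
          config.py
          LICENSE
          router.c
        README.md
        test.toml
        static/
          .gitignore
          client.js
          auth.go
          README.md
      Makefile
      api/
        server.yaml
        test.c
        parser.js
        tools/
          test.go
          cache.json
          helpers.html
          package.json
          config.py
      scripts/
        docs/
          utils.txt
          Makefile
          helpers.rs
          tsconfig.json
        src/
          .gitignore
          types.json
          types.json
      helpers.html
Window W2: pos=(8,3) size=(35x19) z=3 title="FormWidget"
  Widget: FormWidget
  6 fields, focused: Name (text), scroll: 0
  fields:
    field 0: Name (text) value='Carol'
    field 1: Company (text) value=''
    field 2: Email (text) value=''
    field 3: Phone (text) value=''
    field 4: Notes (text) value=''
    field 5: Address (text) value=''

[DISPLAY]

     ┃                                
     ┃                                
     ┃                                
     ┃                                
     ┃                                
     ┗━━━━━━━━━━━━━━━━━━━━━━━━━━━━━━━━
             ┃                        
             ┃                        
             ┃                        
             ┃                        
             ┃                        
             ┃                        
             ┃                        
             ┃                        
             ┗━━━━━━━━━━━━━━━━━━━━━━━━
                                      
                                      
                                      
                                      
                                      


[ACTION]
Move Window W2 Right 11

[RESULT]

             ┃> ┃                     
             ┃  ┃                     
             ┃  ┃                     
             ┃  ┃                     
             ┃  ┃                     
             ┃  ┗━━━━━━━━━━━━━━━━━━━━━
             ┃                        
             ┃                        
             ┃                        
             ┃                        
             ┃                        
             ┃                        
             ┃                        
             ┃                        
             ┗━━━━━━━━━━━━━━━━━━━━━━━━
                                      
                                      
                                      
                                      
                                      


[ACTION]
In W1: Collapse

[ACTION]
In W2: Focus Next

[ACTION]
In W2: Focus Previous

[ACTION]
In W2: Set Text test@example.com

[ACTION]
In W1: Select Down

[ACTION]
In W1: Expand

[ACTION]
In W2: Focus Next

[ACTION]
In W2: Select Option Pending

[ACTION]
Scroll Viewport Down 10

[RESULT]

             ┃  ┃                     
             ┃  ┃                     
             ┃  ┗━━━━━━━━━━━━━━━━━━━━━
             ┃                        
             ┃                        
             ┃                        
             ┃                        
             ┃                        
             ┃                        
             ┃                        
             ┃                        
             ┗━━━━━━━━━━━━━━━━━━━━━━━━
                                      
                                      
                                      
                                      
                                      
                                      
                                      
                                      


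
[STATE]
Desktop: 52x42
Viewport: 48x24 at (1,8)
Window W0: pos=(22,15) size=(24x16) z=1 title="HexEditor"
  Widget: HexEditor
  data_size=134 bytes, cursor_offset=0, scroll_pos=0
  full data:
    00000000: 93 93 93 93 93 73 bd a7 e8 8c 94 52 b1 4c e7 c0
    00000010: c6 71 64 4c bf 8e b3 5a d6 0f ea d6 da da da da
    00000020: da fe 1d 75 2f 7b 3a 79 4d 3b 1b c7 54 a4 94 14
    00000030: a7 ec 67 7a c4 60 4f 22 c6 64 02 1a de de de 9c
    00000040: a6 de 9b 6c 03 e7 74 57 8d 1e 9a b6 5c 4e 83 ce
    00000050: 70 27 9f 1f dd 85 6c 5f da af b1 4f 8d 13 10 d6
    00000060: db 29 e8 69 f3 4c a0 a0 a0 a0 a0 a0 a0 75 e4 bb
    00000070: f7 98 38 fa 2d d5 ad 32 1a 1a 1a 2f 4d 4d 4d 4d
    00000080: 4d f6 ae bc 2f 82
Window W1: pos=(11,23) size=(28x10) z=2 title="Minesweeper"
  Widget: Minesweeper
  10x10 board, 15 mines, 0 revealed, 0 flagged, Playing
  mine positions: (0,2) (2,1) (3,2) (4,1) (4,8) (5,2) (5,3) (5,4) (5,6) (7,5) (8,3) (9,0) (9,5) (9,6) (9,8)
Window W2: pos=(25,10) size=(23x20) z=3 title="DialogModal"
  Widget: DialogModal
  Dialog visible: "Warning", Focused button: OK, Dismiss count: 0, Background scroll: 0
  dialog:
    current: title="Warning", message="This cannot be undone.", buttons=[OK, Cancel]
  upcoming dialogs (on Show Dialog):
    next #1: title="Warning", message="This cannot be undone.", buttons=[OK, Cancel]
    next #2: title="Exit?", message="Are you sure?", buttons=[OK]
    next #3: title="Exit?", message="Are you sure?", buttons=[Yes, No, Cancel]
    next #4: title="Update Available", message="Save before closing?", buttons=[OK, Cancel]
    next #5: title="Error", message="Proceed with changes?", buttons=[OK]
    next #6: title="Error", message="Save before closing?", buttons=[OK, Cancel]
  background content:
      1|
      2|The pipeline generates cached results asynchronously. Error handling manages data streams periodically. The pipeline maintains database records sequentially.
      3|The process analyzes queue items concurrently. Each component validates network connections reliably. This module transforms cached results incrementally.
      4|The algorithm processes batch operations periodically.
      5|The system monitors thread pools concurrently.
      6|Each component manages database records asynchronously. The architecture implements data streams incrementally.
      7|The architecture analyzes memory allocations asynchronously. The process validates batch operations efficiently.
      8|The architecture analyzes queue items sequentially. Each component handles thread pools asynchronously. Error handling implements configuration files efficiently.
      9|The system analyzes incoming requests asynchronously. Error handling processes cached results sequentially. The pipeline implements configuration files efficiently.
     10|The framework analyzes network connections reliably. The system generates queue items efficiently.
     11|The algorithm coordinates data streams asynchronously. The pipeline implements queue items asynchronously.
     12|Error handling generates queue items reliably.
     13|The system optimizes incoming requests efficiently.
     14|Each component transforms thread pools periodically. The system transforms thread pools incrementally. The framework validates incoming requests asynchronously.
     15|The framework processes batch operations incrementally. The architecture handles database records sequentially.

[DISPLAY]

                                                
                                                
                        ┏━━━━━━━━━━━━━━━━━━━━━┓ 
                        ┃ DialogModal         ┃ 
                        ┠─────────────────────┨ 
                        ┃                     ┃ 
                        ┃The pipeline generate┃ 
                     ┏━━┃The process analyzes ┃ 
                     ┃ H┃The algorithm process┃ 
                     ┠──┃The system monitors t┃ 
                     ┃00┃Ea┌───────────────┐ge┃ 
                     ┃00┃Th│    Warning    │al┃ 
                     ┃00┃Th│This cannot be │al┃ 
                     ┃00┃Th│ [OK]  Cancel  │ i┃ 
                     ┃00┃Th└───────────────┘ze┃ 
          ┏━━━━━━━━━━━━━┃The algorithm coordin┃ 
          ┃ Minesweeper ┃Error handling genera┃ 
          ┠─────────────┃The system optimizes ┃ 
          ┃■■■■■■■■■■   ┃Each component transf┃ 
          ┃■■■■■■■■■■   ┃The framework process┃ 
          ┃■■■■■■■■■■   ┃                     ┃ 
          ┃■■■■■■■■■■   ┗━━━━━━━━━━━━━━━━━━━━━┛ 
          ┃■■■■■■■■■■                ┃━━━━━━┛   
          ┃■■■■■■■■■■                ┃          


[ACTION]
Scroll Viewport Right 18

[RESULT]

                                                
                                                
                     ┏━━━━━━━━━━━━━━━━━━━━━┓    
                     ┃ DialogModal         ┃    
                     ┠─────────────────────┨    
                     ┃                     ┃    
                     ┃The pipeline generate┃    
                  ┏━━┃The process analyzes ┃    
                  ┃ H┃The algorithm process┃    
                  ┠──┃The system monitors t┃    
                  ┃00┃Ea┌───────────────┐ge┃    
                  ┃00┃Th│    Warning    │al┃    
                  ┃00┃Th│This cannot be │al┃    
                  ┃00┃Th│ [OK]  Cancel  │ i┃    
                  ┃00┃Th└───────────────┘ze┃    
       ┏━━━━━━━━━━━━━┃The algorithm coordin┃    
       ┃ Minesweeper ┃Error handling genera┃    
       ┠─────────────┃The system optimizes ┃    
       ┃■■■■■■■■■■   ┃Each component transf┃    
       ┃■■■■■■■■■■   ┃The framework process┃    
       ┃■■■■■■■■■■   ┃                     ┃    
       ┃■■■■■■■■■■   ┗━━━━━━━━━━━━━━━━━━━━━┛    
       ┃■■■■■■■■■■                ┃━━━━━━┛      
       ┃■■■■■■■■■■                ┃             


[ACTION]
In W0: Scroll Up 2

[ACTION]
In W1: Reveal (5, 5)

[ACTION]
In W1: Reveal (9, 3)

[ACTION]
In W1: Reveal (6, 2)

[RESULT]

                                                
                                                
                     ┏━━━━━━━━━━━━━━━━━━━━━┓    
                     ┃ DialogModal         ┃    
                     ┠─────────────────────┨    
                     ┃                     ┃    
                     ┃The pipeline generate┃    
                  ┏━━┃The process analyzes ┃    
                  ┃ H┃The algorithm process┃    
                  ┠──┃The system monitors t┃    
                  ┃00┃Ea┌───────────────┐ge┃    
                  ┃00┃Th│    Warning    │al┃    
                  ┃00┃Th│This cannot be │al┃    
                  ┃00┃Th│ [OK]  Cancel  │ i┃    
                  ┃00┃Th└───────────────┘ze┃    
       ┏━━━━━━━━━━━━━┃The algorithm coordin┃    
       ┃ Minesweeper ┃Error handling genera┃    
       ┠─────────────┃The system optimizes ┃    
       ┃■■■■■■■■■■   ┃Each component transf┃    
       ┃■■■■■■■■■■   ┃The framework process┃    
       ┃■■■■■■■■■■   ┃                     ┃    
       ┃■■■■■■■■■■   ┗━━━━━━━━━━━━━━━━━━━━━┛    
       ┃■■■■■■■■■■                ┃━━━━━━┛      
       ┃■■■■■2■■■■                ┃             
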